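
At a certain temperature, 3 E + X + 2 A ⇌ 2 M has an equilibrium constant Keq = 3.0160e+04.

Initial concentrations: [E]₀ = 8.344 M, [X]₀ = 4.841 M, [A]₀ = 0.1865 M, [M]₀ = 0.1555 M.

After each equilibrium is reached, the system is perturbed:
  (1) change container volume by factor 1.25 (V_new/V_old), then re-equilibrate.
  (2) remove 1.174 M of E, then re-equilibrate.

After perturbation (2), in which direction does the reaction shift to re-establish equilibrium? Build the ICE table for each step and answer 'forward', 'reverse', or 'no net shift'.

Direction: reverse

Q₀ = 2.4720e-04 vs Keq = 3.0160e+04 ⇒ Q<K, forward
Step 1:
                    E           X           A           M
  I             8.344       4.841      0.1865      0.1555
  C           -0.2797    -0.09323     -0.1865      0.1865
  E             8.064       4.748  3.9461e-05       0.342
  solve Keq expr → x = 0.09323; check Q = 3.0160e+04
Then change container volume by factor 1.25 (V_new/V_old).
Step 2:
                    E           X           A           M
  I             6.451       3.798  3.1569e-05      0.2736
  C        2.6631e-05  8.8769e-06  1.7754e-05 -1.7754e-05
  E             6.451       3.798  4.9322e-05      0.2736
  solve Keq expr → x = -8.8769e-06; check Q = 3.0160e+04
Then remove 1.174 M of E.
Step 3:
                    E           X           A           M
  I             5.277       3.798  4.9322e-05      0.2736
  C        2.6006e-05  8.6685e-06  1.7337e-05 -1.7337e-05
  E             5.277       3.798  6.6659e-05      0.2735
  solve Keq expr → x = -8.6685e-06; check Q = 3.0160e+04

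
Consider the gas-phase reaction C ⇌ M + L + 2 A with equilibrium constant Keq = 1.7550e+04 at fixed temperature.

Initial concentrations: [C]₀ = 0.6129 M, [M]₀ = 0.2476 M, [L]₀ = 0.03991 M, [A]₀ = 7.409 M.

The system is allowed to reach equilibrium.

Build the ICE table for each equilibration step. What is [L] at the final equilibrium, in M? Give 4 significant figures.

Q₀ = 0.885 vs Keq = 1.7550e+04 ⇒ Q<K, forward
Step 1:
                  C         M         L         A
  Initial    0.6129    0.2476   0.03991     7.409
  Change    -0.6105    0.6105    0.6105     1.221
  Equil    0.002369    0.8581    0.6504      8.63
  solve Keq expr → x = 0.6105; check Q = 1.7550e+04

[L]_eq = 0.6504 M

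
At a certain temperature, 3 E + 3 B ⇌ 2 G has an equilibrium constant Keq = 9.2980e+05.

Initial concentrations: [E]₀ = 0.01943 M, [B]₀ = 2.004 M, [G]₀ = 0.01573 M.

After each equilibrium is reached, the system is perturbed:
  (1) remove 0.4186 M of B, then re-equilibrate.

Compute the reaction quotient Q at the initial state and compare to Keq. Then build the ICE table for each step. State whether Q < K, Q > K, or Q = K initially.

Q₀ = 4.191 vs Keq = 9.2980e+05 ⇒ Q<K, forward
Step 1:
                  E         B         G
  Initial   0.01943     2.004   0.01573
  Change   -0.01895  -0.01895   0.01263
  Equil   4.8003e-04     1.985   0.02836
  solve Keq expr → x = 0.006317; check Q = 9.2980e+05
Then remove 0.4186 M of B.
Step 2:
                  E         B         G
  Initial 4.8003e-04     1.566   0.02836
  Change  1.2702e-04 1.2702e-04 -8.4678e-05
  Equil   6.0705e-04     1.567   0.02828
  solve Keq expr → x = -4.2339e-05; check Q = 9.2980e+05

Q₀ = 4.191; Q < K (proceeds forward)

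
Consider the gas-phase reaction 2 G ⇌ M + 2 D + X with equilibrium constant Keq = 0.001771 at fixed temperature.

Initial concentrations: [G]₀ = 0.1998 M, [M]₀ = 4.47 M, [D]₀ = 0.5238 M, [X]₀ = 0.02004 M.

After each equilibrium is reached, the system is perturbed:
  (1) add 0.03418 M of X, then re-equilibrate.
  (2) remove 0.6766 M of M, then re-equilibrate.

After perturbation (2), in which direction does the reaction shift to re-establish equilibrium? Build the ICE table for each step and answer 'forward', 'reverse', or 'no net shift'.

Q₀ = 0.6157 vs Keq = 0.001771 ⇒ Q>K, reverse
Step 1:
                  G         M         D         X
  I          0.1998      4.47    0.5238   0.02004
  C         0.03988  -0.01994  -0.03988  -0.01994
  E          0.2397      4.45    0.4839 9.7633e-05
  solve Keq expr → x = -0.01994; check Q = 0.001771
Then add 0.03418 M of X.
Step 2:
                  G         M         D         X
  I          0.2397      4.45    0.4839   0.03428
  C         0.06812  -0.03406  -0.06812  -0.03406
  E          0.3078     4.416    0.4158 2.1977e-04
  solve Keq expr → x = -0.03406; check Q = 0.001771
Then remove 0.6766 M of M.
Step 3:
                  G         M         D         X
  I          0.3078     3.739    0.4158 2.1977e-04
  C       -7.9059e-05 3.9529e-05 7.9059e-05 3.9529e-05
  E          0.3077     3.739    0.4159 2.5930e-04
  solve Keq expr → x = 3.9529e-05; check Q = 0.001771

Direction: forward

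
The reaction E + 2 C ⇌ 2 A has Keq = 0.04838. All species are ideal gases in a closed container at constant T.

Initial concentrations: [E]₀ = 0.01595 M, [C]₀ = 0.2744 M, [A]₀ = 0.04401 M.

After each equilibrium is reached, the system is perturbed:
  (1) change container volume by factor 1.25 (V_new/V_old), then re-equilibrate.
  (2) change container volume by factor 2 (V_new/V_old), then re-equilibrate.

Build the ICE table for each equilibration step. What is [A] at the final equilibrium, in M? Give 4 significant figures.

[A]_eq = 0.003184 M

Q₀ = 1.613 vs Keq = 0.04838 ⇒ Q>K, reverse
Step 1:
                  E         C         A
  Initial   0.01595    0.2744   0.04401
  Change    0.01598   0.03197  -0.03197
  Equil     0.03193    0.3064   0.01204
  solve Keq expr → x = -0.01598; check Q = 0.04838
Then change container volume by factor 1.25 (V_new/V_old).
Step 2:
                  E         C         A
  Initial   0.02555    0.2451  0.009634
  Change  4.5428e-04 9.0856e-04 -9.0856e-04
  Equil       0.026     0.246  0.008725
  solve Keq expr → x = -4.5428e-04; check Q = 0.04838
Then change container volume by factor 2 (V_new/V_old).
Step 3:
                  E         C         A
  Initial     0.013     0.123  0.004363
  Change  5.8921e-04  0.001178 -0.001178
  Equil     0.01359    0.1242  0.003184
  solve Keq expr → x = -5.8921e-04; check Q = 0.04838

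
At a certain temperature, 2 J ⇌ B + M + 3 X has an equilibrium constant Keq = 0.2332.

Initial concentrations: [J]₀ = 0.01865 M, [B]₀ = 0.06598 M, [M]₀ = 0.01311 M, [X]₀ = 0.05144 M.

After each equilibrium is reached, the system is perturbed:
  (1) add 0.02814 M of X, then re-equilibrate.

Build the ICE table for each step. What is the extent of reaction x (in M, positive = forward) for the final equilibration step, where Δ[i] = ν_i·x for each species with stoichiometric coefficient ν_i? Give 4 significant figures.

x = -4.7841e-04 M

Q₀ = 3.3850e-04 vs Keq = 0.2332 ⇒ Q<K, forward
Step 1:
                  J         B         M         X
  init      0.01865   0.06598   0.01311   0.05144
  Δ        -0.01689  0.008443  0.008443   0.02533
  eq       0.001764   0.07442   0.02155   0.07677
  solve Keq expr → x = 0.008443; check Q = 0.2332
Then add 0.02814 M of X.
Step 2:
                  J         B         M         X
  init     0.001764   0.07442   0.02155    0.1049
  Δ       9.5681e-04 -4.7841e-04 -4.7841e-04 -0.001435
  eq       0.002721   0.07394   0.02107    0.1035
  solve Keq expr → x = -4.7841e-04; check Q = 0.2332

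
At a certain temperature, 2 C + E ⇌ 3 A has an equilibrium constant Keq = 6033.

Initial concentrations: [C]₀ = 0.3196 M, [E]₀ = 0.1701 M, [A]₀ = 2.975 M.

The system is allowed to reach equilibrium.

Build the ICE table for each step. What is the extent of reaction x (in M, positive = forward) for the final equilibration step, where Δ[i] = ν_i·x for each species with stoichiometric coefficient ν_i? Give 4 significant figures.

Q₀ = 1515 vs Keq = 6033 ⇒ Q<K, forward
Step 1:
                  C         E         A
  Initial    0.3196    0.1701     2.975
  Change     -0.109  -0.05452    0.1636
  Equil      0.2106    0.1156     3.139
  solve Keq expr → x = 0.05452; check Q = 6033

x = 0.05452 M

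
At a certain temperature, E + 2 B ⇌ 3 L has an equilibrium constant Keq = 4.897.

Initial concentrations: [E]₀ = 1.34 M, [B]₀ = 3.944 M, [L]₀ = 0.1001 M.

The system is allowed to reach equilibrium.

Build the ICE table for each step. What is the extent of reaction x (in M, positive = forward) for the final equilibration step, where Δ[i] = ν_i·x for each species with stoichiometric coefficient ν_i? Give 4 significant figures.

Q₀ = 4.8120e-05 vs Keq = 4.897 ⇒ Q<K, forward
Step 1:
                    E           B           L
  Initial        1.34       3.944      0.1001
  Change      -0.7898       -1.58       2.369
  Equil        0.5502       2.364        2.47
  solve Keq expr → x = 0.7898; check Q = 4.897

x = 0.7898 M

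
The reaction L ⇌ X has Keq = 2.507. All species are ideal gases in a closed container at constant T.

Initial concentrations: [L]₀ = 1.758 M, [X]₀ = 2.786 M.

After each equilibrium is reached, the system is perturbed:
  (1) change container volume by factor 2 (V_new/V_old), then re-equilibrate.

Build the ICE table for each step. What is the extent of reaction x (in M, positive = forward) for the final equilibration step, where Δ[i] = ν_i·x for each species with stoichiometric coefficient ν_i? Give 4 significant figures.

Q₀ = 1.585 vs Keq = 2.507 ⇒ Q<K, forward
Step 1:
                   L          X
  init         1.758      2.786
  Δ          -0.4623     0.4623
  eq           1.296      3.248
  solve Keq expr → x = 0.4623; check Q = 2.507
Then change container volume by factor 2 (V_new/V_old).
Step 2:
                   L          X
  init        0.6478      1.624
  Δ                0          0
  eq          0.6478      1.624
  solve Keq expr → x = 0; check Q = 2.507

x = 0 M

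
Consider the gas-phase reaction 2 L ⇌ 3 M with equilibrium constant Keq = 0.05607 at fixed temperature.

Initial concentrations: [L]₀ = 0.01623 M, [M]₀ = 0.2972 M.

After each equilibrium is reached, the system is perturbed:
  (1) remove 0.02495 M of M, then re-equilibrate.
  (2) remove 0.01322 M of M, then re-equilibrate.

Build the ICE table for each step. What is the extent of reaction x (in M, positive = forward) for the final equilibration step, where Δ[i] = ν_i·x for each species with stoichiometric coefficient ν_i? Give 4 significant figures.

Q₀ = 99.66 vs Keq = 0.05607 ⇒ Q>K, reverse
Step 1:
                  L         M
  init      0.01623    0.2972
  Δ           0.128    -0.192
  eq         0.1442    0.1052
  solve Keq expr → x = -0.06398; check Q = 0.05607
Then remove 0.02495 M of M.
Step 2:
                  L         M
  init       0.1442    0.0803
  Δ        -0.01251   0.01877
  eq         0.1317   0.09907
  solve Keq expr → x = 0.006257; check Q = 0.05607
Then remove 0.01322 M of M.
Step 3:
                  L         M
  init       0.1317   0.08585
  Δ       -0.006591  0.009886
  eq         0.1251   0.09573
  solve Keq expr → x = 0.003295; check Q = 0.05607

x = 0.003295 M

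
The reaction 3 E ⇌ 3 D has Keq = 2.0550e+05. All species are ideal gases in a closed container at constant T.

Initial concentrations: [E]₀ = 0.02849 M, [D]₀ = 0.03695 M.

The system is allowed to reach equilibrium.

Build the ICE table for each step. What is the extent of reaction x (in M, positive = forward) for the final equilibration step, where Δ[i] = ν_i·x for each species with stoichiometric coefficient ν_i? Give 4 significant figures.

x = 0.009133 M

Q₀ = 2.182 vs Keq = 2.0550e+05 ⇒ Q<K, forward
Step 1:
                   E          D
  init       0.02849    0.03695
  Δ          -0.0274     0.0274
  eq         0.00109    0.06435
  solve Keq expr → x = 0.009133; check Q = 2.0550e+05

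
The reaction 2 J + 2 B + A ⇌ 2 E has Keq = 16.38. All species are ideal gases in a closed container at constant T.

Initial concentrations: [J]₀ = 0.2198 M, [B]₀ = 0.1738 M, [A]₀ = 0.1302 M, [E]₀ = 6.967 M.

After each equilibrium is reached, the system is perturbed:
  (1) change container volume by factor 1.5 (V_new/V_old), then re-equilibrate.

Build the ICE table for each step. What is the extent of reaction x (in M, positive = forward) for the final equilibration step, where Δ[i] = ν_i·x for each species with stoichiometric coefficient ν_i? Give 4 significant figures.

Q₀ = 2.5546e+05 vs Keq = 16.38 ⇒ Q>K, reverse
Step 1:
                  J         B         A         E
  Initial    0.2198    0.1738    0.1302     6.967
  Change      1.122     1.122    0.5608    -1.122
  Equil       1.341     1.295     0.691     5.845
  solve Keq expr → x = -0.5608; check Q = 16.38
Then change container volume by factor 1.5 (V_new/V_old).
Step 2:
                  J         B         A         E
  Initial    0.8942    0.8636    0.4607     3.897
  Change     0.2185    0.2185    0.1092   -0.2185
  Equil       1.113     1.082    0.5699     3.678
  solve Keq expr → x = -0.1092; check Q = 16.38

x = -0.1092 M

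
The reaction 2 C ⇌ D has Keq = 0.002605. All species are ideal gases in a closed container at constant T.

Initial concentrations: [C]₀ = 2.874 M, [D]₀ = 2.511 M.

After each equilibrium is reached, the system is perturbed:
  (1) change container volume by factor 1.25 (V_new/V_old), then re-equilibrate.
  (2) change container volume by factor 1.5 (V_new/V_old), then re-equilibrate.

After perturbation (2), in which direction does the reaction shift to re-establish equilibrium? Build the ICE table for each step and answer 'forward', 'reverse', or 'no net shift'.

Direction: reverse

Q₀ = 0.304 vs Keq = 0.002605 ⇒ Q>K, reverse
Step 1:
                   C          D
  Initial      2.874      2.511
  Change       4.721     -2.361
  Equil        7.595     0.1503
  solve Keq expr → x = -2.361; check Q = 0.002605
Then change container volume by factor 1.25 (V_new/V_old).
Step 2:
                   C          D
  Initial      6.076     0.1202
  Change     0.04522   -0.02261
  Equil        6.122    0.09762
  solve Keq expr → x = -0.02261; check Q = 0.002605
Then change container volume by factor 1.5 (V_new/V_old).
Step 3:
                   C          D
  Initial      4.081    0.06508
  Change     0.04161    -0.0208
  Equil        4.123    0.04428
  solve Keq expr → x = -0.0208; check Q = 0.002605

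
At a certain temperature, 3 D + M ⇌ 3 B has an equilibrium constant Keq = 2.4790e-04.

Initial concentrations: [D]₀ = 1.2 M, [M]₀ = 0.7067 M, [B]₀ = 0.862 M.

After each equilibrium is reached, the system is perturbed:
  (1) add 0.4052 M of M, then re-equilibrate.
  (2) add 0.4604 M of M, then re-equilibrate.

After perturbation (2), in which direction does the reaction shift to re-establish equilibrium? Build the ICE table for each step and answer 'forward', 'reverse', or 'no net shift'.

Direction: forward

Q₀ = 0.5245 vs Keq = 2.4790e-04 ⇒ Q>K, reverse
Step 1:
                  D         M         B
  init          1.2    0.7067     0.862
  Δ          0.7419    0.2473   -0.7419
  eq          1.942     0.954    0.1201
  solve Keq expr → x = -0.2473; check Q = 2.4790e-04
Then add 0.4052 M of M.
Step 2:
                  D         M         B
  init        1.942     1.359    0.1201
  Δ        -0.01392  -0.00464   0.01392
  eq          1.928     1.355     0.134
  solve Keq expr → x = 0.00464; check Q = 2.4790e-04
Then add 0.4604 M of M.
Step 3:
                  D         M         B
  init        1.928     1.815     0.134
  Δ        -0.01265 -0.004215   0.01265
  eq          1.915     1.811    0.1467
  solve Keq expr → x = 0.004215; check Q = 2.4790e-04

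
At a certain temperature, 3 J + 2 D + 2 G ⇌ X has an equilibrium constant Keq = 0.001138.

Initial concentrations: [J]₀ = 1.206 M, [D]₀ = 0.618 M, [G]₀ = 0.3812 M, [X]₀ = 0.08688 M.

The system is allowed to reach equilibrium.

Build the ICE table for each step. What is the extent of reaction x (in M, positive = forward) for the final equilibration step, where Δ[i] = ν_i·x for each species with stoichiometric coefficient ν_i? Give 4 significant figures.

x = -0.0862 M

Q₀ = 0.8925 vs Keq = 0.001138 ⇒ Q>K, reverse
Step 1:
                   J          D          G          X
  Initial      1.206      0.618     0.3812    0.08688
  Change      0.2586     0.1724     0.1724    -0.0862
  Equil        1.465     0.7904     0.5536 6.8446e-04
  solve Keq expr → x = -0.0862; check Q = 0.001138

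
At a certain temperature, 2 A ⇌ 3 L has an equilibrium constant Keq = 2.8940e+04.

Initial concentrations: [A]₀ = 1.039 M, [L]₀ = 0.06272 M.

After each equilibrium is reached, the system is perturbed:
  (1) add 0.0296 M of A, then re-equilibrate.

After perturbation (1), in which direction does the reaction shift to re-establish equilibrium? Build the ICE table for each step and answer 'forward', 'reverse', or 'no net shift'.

Q₀ = 2.2855e-04 vs Keq = 2.8940e+04 ⇒ Q<K, forward
Step 1:
                   A          L
  init         1.039    0.06272
  Δ           -1.027      1.541
  eq         0.01193      1.603
  solve Keq expr → x = 0.5135; check Q = 2.8940e+04
Then add 0.0296 M of A.
Step 2:
                   A          L
  init       0.04153      1.603
  Δ         -0.02911    0.04366
  eq         0.01242      1.647
  solve Keq expr → x = 0.01455; check Q = 2.8940e+04

Direction: forward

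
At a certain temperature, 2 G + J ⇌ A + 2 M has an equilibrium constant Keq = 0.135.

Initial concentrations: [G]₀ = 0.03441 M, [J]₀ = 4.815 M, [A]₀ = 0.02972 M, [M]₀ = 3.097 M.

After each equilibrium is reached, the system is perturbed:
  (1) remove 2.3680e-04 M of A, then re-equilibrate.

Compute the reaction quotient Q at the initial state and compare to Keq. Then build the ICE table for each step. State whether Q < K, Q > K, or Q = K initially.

Q₀ = 50; Q > K (proceeds reverse)

Q₀ = 50 vs Keq = 0.135 ⇒ Q>K, reverse
Step 1:
                  G         J         A         M
  init      0.03441     4.815   0.02972     3.097
  Δ         0.05822   0.02911  -0.02911  -0.05822
  eq        0.09263     4.844 6.0771e-04     3.039
  solve Keq expr → x = -0.02911; check Q = 0.135
Then remove 2.3680e-04 M of A.
Step 2:
                  G         J         A         M
  init      0.09263     4.844 3.7091e-04     3.039
  Δ       -4.6111e-04 -2.3055e-04 2.3055e-04 4.6111e-04
  eq        0.09217     4.844 6.0146e-04     3.039
  solve Keq expr → x = 2.3055e-04; check Q = 0.135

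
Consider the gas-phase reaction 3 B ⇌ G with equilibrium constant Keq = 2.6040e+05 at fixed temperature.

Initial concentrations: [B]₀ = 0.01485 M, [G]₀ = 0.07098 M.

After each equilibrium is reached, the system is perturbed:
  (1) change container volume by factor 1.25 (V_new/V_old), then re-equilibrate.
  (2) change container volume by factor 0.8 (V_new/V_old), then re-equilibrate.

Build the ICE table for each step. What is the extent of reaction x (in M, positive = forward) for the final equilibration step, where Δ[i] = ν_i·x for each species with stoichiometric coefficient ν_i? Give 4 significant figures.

Q₀ = 2.1675e+04 vs Keq = 2.6040e+05 ⇒ Q<K, forward
Step 1:
                  B         G
  I         0.01485   0.07098
  C       -0.008283  0.002761
  E        0.006567   0.07374
  solve Keq expr → x = 0.002761; check Q = 2.6040e+05
Then change container volume by factor 1.25 (V_new/V_old).
Step 2:
                  B         G
  I        0.005253   0.05899
  C       8.3306e-04 -2.7769e-04
  E        0.006087   0.05872
  solve Keq expr → x = -2.7769e-04; check Q = 2.6040e+05
Then change container volume by factor 0.8 (V_new/V_old).
Step 3:
                  B         G
  I        0.007608   0.07339
  C       -0.001041 3.4711e-04
  E        0.006567   0.07374
  solve Keq expr → x = 3.4711e-04; check Q = 2.6040e+05

x = 3.4711e-04 M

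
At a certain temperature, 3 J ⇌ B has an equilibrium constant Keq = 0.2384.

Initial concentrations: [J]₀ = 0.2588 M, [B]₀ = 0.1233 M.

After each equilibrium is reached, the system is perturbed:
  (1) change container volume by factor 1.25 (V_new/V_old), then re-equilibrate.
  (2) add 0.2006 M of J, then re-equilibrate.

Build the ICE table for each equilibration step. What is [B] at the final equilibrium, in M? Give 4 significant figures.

[B]_eq = 0.0443 M

Q₀ = 7.113 vs Keq = 0.2384 ⇒ Q>K, reverse
Step 1:
                  J         B
  I          0.2588    0.1233
  C          0.2663  -0.08878
  E          0.5251   0.03452
  solve Keq expr → x = -0.08878; check Q = 0.2384
Then change container volume by factor 1.25 (V_new/V_old).
Step 2:
                  J         B
  I          0.4201   0.02762
  C         0.02133 -0.007111
  E          0.4414   0.02051
  solve Keq expr → x = -0.007111; check Q = 0.2384
Then add 0.2006 M of J.
Step 3:
                  J         B
  I           0.642   0.02051
  C        -0.07138   0.02379
  E          0.5707    0.0443
  solve Keq expr → x = 0.02379; check Q = 0.2384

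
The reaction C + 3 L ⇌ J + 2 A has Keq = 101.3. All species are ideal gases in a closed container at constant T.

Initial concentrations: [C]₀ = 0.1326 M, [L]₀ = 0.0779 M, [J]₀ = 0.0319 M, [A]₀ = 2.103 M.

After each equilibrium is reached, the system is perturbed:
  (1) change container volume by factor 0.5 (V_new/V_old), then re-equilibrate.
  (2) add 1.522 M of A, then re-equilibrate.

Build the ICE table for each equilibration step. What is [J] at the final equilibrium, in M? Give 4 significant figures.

[J]_eq = 0.02183 M

Q₀ = 2251 vs Keq = 101.3 ⇒ Q>K, reverse
Step 1:
                  C         L         J         A
  init       0.1326    0.0779    0.0319     2.103
  Δ         0.02137   0.06412  -0.02137  -0.04275
  eq          0.154     0.142   0.01053      2.06
  solve Keq expr → x = -0.02137; check Q = 101.3
Then change container volume by factor 0.5 (V_new/V_old).
Step 2:
                  C         L         J         A
  init       0.3079     0.284   0.02105     4.121
  Δ       -0.008989  -0.02697  0.008989   0.01798
  eq          0.299    0.2571   0.03004     4.138
  solve Keq expr → x = 0.008989; check Q = 101.3
Then add 1.522 M of A.
Step 3:
                  C         L         J         A
  init        0.299    0.2571   0.03004      5.66
  Δ        0.008207   0.02462 -0.008207  -0.01641
  eq         0.3072    0.2817   0.02183     5.644
  solve Keq expr → x = -0.008207; check Q = 101.3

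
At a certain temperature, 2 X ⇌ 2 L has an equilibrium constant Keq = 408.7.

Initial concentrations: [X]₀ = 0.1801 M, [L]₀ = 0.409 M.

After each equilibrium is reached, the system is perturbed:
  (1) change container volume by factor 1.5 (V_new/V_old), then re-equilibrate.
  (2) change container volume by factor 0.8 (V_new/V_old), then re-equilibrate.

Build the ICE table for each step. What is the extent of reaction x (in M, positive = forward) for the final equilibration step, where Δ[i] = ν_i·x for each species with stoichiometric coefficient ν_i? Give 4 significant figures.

Q₀ = 5.157 vs Keq = 408.7 ⇒ Q<K, forward
Step 1:
                    X           L
  init         0.1801       0.409
  Δ           -0.1523      0.1523
  eq          0.02777      0.5613
  solve Keq expr → x = 0.07617; check Q = 408.7
Then change container volume by factor 1.5 (V_new/V_old).
Step 2:
                    X           L
  init        0.01851      0.3742
  Δ                 0           0
  eq          0.01851      0.3742
  solve Keq expr → x = 0; check Q = 408.7
Then change container volume by factor 0.8 (V_new/V_old).
Step 3:
                    X           L
  init        0.02314      0.4678
  Δ                 0           0
  eq          0.02314      0.4678
  solve Keq expr → x = 0; check Q = 408.7

x = 0 M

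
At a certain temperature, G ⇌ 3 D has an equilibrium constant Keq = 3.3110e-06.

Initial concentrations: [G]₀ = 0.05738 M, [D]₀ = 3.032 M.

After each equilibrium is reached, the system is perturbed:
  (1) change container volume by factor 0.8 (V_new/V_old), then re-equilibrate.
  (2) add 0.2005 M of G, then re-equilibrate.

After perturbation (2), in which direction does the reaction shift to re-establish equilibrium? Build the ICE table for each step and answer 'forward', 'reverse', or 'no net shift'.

Direction: forward

Q₀ = 485.8 vs Keq = 3.3110e-06 ⇒ Q>K, reverse
Step 1:
                  G         D
  Initial   0.05738     3.032
  Change      1.006    -3.017
  Equil       1.063   0.01521
  solve Keq expr → x = -1.006; check Q = 3.3110e-06
Then change container volume by factor 0.8 (V_new/V_old).
Step 2:
                  G         D
  Initial     1.329   0.01901
  Change  8.7487e-04 -0.002625
  Equil        1.33   0.01639
  solve Keq expr → x = -8.7487e-04; check Q = 3.3110e-06
Then add 0.2005 M of G.
Step 3:
                  G         D
  Initial      1.53   0.01639
  Change  -2.6153e-04 7.8459e-04
  Equil        1.53   0.01717
  solve Keq expr → x = 2.6153e-04; check Q = 3.3110e-06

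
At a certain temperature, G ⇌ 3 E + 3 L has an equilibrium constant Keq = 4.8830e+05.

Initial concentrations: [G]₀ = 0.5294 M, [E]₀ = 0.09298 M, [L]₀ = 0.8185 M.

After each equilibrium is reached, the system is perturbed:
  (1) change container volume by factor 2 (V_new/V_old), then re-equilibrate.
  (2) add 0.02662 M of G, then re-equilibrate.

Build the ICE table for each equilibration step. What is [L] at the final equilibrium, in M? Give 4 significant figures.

[L]_eq = 1.283 M

Q₀ = 8.3261e-04 vs Keq = 4.8830e+05 ⇒ Q<K, forward
Step 1:
                  G         E         L
  init       0.5294   0.09298    0.8185
  Δ         -0.5293     1.588     1.588
  eq      1.3548e-04     1.681     2.406
  solve Keq expr → x = 0.5293; check Q = 4.8830e+05
Then change container volume by factor 2 (V_new/V_old).
Step 2:
                  G         E         L
  init    6.7742e-05    0.8404     1.203
  Δ       -6.5622e-05 1.9687e-04 1.9687e-04
  eq      2.1195e-06    0.8406     1.203
  solve Keq expr → x = 6.5622e-05; check Q = 4.8830e+05
Then add 0.02662 M of G.
Step 3:
                  G         E         L
  init      0.02662    0.8406     1.203
  Δ        -0.02662   0.07986   0.07986
  eq      3.3743e-06    0.9204     1.283
  solve Keq expr → x = 0.02662; check Q = 4.8830e+05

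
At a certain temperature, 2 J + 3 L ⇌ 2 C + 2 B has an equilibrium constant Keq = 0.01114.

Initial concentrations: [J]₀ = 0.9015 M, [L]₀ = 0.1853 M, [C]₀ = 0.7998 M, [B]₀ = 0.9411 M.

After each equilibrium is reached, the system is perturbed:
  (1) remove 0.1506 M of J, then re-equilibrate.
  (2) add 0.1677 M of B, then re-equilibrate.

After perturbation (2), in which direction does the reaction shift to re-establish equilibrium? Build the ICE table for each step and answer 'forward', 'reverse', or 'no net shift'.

Direction: reverse

Q₀ = 109.6 vs Keq = 0.01114 ⇒ Q>K, reverse
Step 1:
                    J           L           C           B
  I            0.9015      0.1853      0.7998      0.9411
  C            0.4987       0.748     -0.4987     -0.4987
  E               1.4      0.9333      0.3011      0.4424
  solve Keq expr → x = -0.2493; check Q = 0.01114
Then remove 0.1506 M of J.
Step 2:
                    J           L           C           B
  I              1.25      0.9333      0.3011      0.4424
  C           0.01283     0.01924    -0.01283    -0.01283
  E             1.262      0.9525      0.2883      0.4296
  solve Keq expr → x = -0.006415; check Q = 0.01114
Then add 0.1677 M of B.
Step 3:
                    J           L           C           B
  I             1.262      0.9525      0.2883      0.5973
  C           0.03864     0.05797    -0.03864    -0.03864
  E             1.301        1.01      0.2497      0.5587
  solve Keq expr → x = -0.01932; check Q = 0.01114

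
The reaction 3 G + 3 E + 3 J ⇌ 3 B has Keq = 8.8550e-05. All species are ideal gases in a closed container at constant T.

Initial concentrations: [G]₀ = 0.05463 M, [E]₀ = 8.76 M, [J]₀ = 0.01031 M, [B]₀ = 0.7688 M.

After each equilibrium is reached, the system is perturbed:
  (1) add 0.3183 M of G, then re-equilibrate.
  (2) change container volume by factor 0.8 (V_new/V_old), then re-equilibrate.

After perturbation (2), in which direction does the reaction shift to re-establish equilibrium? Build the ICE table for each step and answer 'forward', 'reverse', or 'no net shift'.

Direction: forward

Q₀ = 3.7832e+06 vs Keq = 8.8550e-05 ⇒ Q>K, reverse
Step 1:
                   G          E          J          B
  init       0.05463       8.76    0.01031     0.7688
  Δ           0.6014     0.6014     0.6014    -0.6014
  eq           0.656      9.361     0.6117     0.1674
  solve Keq expr → x = -0.2005; check Q = 8.8550e-05
Then add 0.3183 M of G.
Step 2:
                   G          E          J          B
  init        0.9743      9.361     0.6117     0.1674
  Δ          -0.0488    -0.0488    -0.0488     0.0488
  eq          0.9255      9.313     0.5629     0.2162
  solve Keq expr → x = 0.01627; check Q = 8.8550e-05
Then change container volume by factor 0.8 (V_new/V_old).
Step 3:
                   G          E          J          B
  init         1.157      11.64     0.7036     0.2703
  Δ         -0.07777   -0.07777   -0.07777    0.07777
  eq           1.079      11.56     0.6258     0.3481
  solve Keq expr → x = 0.02592; check Q = 8.8550e-05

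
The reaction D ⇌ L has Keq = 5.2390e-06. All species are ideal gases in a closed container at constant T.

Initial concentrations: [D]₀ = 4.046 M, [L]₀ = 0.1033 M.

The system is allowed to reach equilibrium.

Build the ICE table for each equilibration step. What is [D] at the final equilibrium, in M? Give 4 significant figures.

[D]_eq = 4.149 M

Q₀ = 0.02553 vs Keq = 5.2390e-06 ⇒ Q>K, reverse
Step 1:
                    D           L
  I             4.046      0.1033
  C            0.1033     -0.1033
  E             4.149  2.1738e-05
  solve Keq expr → x = -0.1033; check Q = 5.2390e-06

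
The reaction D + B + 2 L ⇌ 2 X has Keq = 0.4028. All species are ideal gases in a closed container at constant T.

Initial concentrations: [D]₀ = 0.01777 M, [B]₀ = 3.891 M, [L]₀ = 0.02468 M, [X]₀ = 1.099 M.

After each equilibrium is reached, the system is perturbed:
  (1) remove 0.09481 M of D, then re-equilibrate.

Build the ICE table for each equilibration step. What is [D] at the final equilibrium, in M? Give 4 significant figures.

[D]_eq = 0.2506 M

Q₀ = 2.8678e+04 vs Keq = 0.4028 ⇒ Q>K, reverse
Step 1:
                  D         B         L         X
  I         0.01777     3.891   0.02468     1.099
  C          0.3097    0.3097    0.6195   -0.6195
  E          0.3275     4.201    0.6442    0.4795
  solve Keq expr → x = -0.3097; check Q = 0.4028
Then remove 0.09481 M of D.
Step 2:
                  D         B         L         X
  I          0.2327     4.201    0.6442    0.4795
  C          0.0179    0.0179   0.03581  -0.03581
  E          0.2506     4.219      0.68    0.4437
  solve Keq expr → x = -0.0179; check Q = 0.4028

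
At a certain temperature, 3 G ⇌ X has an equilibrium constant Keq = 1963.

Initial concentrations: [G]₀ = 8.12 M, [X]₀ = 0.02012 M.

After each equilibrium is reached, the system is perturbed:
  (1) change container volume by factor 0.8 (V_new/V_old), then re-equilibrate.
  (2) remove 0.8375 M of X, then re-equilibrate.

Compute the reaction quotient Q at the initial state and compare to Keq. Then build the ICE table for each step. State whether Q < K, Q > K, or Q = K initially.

Q₀ = 3.7580e-05 vs Keq = 1963 ⇒ Q<K, forward
Step 1:
                    G           X
  Initial        8.12     0.02012
  Change       -8.009        2.67
  Equil        0.1111        2.69
  solve Keq expr → x = 2.67; check Q = 1963
Then change container volume by factor 0.8 (V_new/V_old).
Step 2:
                    G           X
  Initial      0.1388       3.362
  Change     -0.01912    0.006372
  Equil        0.1197       3.369
  solve Keq expr → x = 0.006372; check Q = 1963
Then remove 0.8375 M of X.
Step 3:
                    G           X
  Initial      0.1197       2.531
  Change     -0.01083     0.00361
  Equil        0.1089       2.535
  solve Keq expr → x = 0.00361; check Q = 1963

Q₀ = 3.7580e-05; Q < K (proceeds forward)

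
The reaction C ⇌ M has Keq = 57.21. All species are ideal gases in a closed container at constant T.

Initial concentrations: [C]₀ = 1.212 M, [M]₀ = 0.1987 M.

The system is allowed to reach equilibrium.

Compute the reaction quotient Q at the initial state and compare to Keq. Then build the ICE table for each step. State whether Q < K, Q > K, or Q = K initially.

Q₀ = 0.1639 vs Keq = 57.21 ⇒ Q<K, forward
Step 1:
                   C          M
  Initial      1.212     0.1987
  Change      -1.188      1.188
  Equil      0.02423      1.386
  solve Keq expr → x = 1.188; check Q = 57.21

Q₀ = 0.1639; Q < K (proceeds forward)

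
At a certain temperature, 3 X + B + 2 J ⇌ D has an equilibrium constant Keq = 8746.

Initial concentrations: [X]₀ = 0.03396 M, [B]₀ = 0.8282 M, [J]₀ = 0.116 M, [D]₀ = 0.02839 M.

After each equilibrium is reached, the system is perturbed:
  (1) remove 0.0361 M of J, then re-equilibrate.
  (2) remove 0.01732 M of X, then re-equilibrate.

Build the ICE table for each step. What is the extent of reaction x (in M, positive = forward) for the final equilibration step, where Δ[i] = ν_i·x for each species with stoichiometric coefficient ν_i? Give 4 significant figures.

x = -0.00347 M

Q₀ = 6.5045e+04 vs Keq = 8746 ⇒ Q>K, reverse
Step 1:
                   X          B          J          D
  I          0.03396     0.8282      0.116    0.02839
  C          0.02153   0.007177    0.01435  -0.007177
  E          0.05549     0.8354     0.1304    0.02121
  solve Keq expr → x = -0.007177; check Q = 8746
Then remove 0.0361 M of J.
Step 2:
                   X          B          J          D
  I          0.05549     0.8354    0.09425    0.02121
  C          0.00796   0.002653   0.005307  -0.002653
  E          0.06345      0.838    0.09956    0.01856
  solve Keq expr → x = -0.002653; check Q = 8746
Then remove 0.01732 M of X.
Step 3:
                   X          B          J          D
  I          0.04613      0.838    0.09956    0.01856
  C          0.01041    0.00347    0.00694   -0.00347
  E          0.05654     0.8415     0.1065    0.01509
  solve Keq expr → x = -0.00347; check Q = 8746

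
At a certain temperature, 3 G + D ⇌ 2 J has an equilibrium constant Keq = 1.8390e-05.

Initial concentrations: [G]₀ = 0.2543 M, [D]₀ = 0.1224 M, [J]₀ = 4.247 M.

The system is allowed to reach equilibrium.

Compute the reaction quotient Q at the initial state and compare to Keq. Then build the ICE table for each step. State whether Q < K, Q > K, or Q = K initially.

Q₀ = 8961 vs Keq = 1.8390e-05 ⇒ Q>K, reverse
Step 1:
                    G           D           J
  I            0.2543      0.1224       4.247
  C             6.214       2.071      -4.143
  E             6.468       2.194      0.1045
  solve Keq expr → x = -2.071; check Q = 1.8390e-05

Q₀ = 8961; Q > K (proceeds reverse)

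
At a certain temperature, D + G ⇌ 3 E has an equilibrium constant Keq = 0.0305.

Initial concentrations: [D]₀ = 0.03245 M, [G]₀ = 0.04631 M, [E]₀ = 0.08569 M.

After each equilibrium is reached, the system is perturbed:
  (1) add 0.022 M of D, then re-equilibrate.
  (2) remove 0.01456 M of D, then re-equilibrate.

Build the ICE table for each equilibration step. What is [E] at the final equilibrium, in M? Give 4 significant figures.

Q₀ = 0.4187 vs Keq = 0.0305 ⇒ Q>K, reverse
Step 1:
                    D           G           E
  Initial     0.03245     0.04631     0.08569
  Change       0.0139      0.0139     -0.0417
  Equil       0.04635     0.06021     0.04399
  solve Keq expr → x = -0.0139; check Q = 0.0305
Then add 0.022 M of D.
Step 2:
                    D           G           E
  Initial     0.06835     0.06021     0.04399
  Change    -0.001726   -0.001726    0.005177
  Equil       0.06662     0.05848     0.04917
  solve Keq expr → x = 0.001726; check Q = 0.0305
Then remove 0.01456 M of D.
Step 3:
                    D           G           E
  Initial     0.05206     0.05848     0.04917
  Change     0.001094    0.001094   -0.003282
  Equil       0.05316     0.05958     0.04588
  solve Keq expr → x = -0.001094; check Q = 0.0305

[E]_eq = 0.04588 M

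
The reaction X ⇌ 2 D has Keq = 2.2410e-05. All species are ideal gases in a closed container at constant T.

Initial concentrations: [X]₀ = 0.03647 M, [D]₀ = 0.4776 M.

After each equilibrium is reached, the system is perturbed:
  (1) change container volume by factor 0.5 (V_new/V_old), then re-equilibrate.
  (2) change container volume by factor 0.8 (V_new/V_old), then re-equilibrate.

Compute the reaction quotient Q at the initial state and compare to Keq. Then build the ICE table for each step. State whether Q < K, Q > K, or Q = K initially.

Q₀ = 6.255; Q > K (proceeds reverse)

Q₀ = 6.255 vs Keq = 2.2410e-05 ⇒ Q>K, reverse
Step 1:
                   X          D
  Initial    0.03647     0.4776
  Change      0.2376    -0.4751
  Equil        0.274   0.002478
  solve Keq expr → x = -0.2376; check Q = 2.2410e-05
Then change container volume by factor 0.5 (V_new/V_old).
Step 2:
                   X          D
  Initial     0.5481   0.004956
  Change  7.2466e-04  -0.001449
  Equil       0.5488   0.003507
  solve Keq expr → x = -7.2466e-04; check Q = 2.2410e-05
Then change container volume by factor 0.8 (V_new/V_old).
Step 3:
                   X          D
  Initial      0.686   0.004384
  Change  2.3107e-04 -4.6213e-04
  Equil       0.6862   0.003921
  solve Keq expr → x = -2.3107e-04; check Q = 2.2410e-05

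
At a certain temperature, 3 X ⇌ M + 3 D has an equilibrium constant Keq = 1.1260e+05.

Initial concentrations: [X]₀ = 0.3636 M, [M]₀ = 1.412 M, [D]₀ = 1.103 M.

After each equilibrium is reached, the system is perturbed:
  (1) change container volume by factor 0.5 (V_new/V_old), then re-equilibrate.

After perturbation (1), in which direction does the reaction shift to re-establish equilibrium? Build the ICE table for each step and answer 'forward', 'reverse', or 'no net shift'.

Q₀ = 39.42 vs Keq = 1.1260e+05 ⇒ Q<K, forward
Step 1:
                  X         M         D
  Initial    0.3636     1.412     1.103
  Change    -0.3295    0.1098    0.3295
  Equil     0.03412     1.522     1.432
  solve Keq expr → x = 0.1098; check Q = 1.1260e+05
Then change container volume by factor 0.5 (V_new/V_old).
Step 2:
                  X         M         D
  Initial   0.06824     3.044     2.865
  Change    0.01717 -0.005723  -0.01717
  Equil     0.08541     3.038     2.848
  solve Keq expr → x = -0.005723; check Q = 1.1260e+05

Direction: reverse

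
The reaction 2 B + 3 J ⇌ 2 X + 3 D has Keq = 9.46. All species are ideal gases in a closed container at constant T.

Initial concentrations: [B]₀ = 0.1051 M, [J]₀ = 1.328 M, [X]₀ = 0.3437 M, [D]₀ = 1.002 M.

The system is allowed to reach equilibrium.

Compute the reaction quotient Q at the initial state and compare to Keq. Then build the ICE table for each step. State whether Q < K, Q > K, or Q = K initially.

Q₀ = 4.594 vs Keq = 9.46 ⇒ Q<K, forward
Step 1:
                    B           J           X           D
  Initial      0.1051       1.328      0.3437       1.002
  Change     -0.02081    -0.03122     0.02081     0.03122
  Equil       0.08429       1.297      0.3645       1.033
  solve Keq expr → x = 0.01041; check Q = 9.46

Q₀ = 4.594; Q < K (proceeds forward)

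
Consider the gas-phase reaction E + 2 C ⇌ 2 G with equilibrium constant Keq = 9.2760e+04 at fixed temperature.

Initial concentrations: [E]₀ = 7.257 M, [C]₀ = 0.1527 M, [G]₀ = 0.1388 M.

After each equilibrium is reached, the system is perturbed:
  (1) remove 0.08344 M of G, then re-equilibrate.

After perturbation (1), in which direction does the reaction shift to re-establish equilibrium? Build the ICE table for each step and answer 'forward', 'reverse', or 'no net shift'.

Q₀ = 0.1139 vs Keq = 9.2760e+04 ⇒ Q<K, forward
Step 1:
                    E           C           G
  Initial       7.257      0.1527      0.1388
  Change     -0.07617     -0.1523      0.1523
  Equil         7.181  3.5673e-04      0.2911
  solve Keq expr → x = 0.07617; check Q = 9.2760e+04
Then remove 0.08344 M of G.
Step 2:
                    E           C           G
  Initial       7.181  3.5673e-04      0.2077
  Change  -5.1055e-05 -1.0211e-04  1.0211e-04
  Equil         7.181  2.5462e-04      0.2078
  solve Keq expr → x = 5.1055e-05; check Q = 9.2760e+04

Direction: forward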